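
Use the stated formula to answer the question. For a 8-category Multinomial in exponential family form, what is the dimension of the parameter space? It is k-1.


Exponential family dimension calculation:
For Multinomial with k=8 categories, dim = k-1 = 7.

7


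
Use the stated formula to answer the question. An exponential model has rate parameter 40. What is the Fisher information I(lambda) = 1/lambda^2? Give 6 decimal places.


Fisher information for exponential: I(lambda) = 1/lambda^2.
lambda = 40, lambda^2 = 1600.
I = 1/1600 = 0.000625

0.000625


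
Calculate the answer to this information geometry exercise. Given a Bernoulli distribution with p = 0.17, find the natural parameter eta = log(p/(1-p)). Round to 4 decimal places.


Natural parameter for Bernoulli: eta = log(p/(1-p)).
p = 0.17, 1-p = 0.83.
p/(1-p) = 0.204819.
eta = log(0.204819) = -1.5856

-1.5856


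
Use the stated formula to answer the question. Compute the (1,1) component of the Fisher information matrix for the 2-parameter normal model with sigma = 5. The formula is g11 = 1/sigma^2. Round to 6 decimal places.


For the 2-parameter normal family, the Fisher metric has:
  g11 = 1/sigma^2, g22 = 2/sigma^2.
sigma = 5, sigma^2 = 25.
g11 = 0.040000

0.040000


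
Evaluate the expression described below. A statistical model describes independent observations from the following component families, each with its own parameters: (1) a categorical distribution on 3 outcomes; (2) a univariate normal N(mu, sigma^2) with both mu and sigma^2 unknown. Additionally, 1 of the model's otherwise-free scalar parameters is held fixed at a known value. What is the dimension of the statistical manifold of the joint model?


The dimension of a statistical manifold equals the number of free
(independent) real parameters of the model. For a product of independent
blocks the parameter counts add.
- categorical on 3 outcomes (probabilities sum to 1): 3-1 = 2.
- normal (mu, sigma^2): 2.
Total = 2 + 2 = 4.
1 parameter(s) fixed at known values: 4 - 1 = 3.
Dimension = 3

3


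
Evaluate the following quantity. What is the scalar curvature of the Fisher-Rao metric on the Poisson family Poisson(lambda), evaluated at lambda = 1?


This family has a single free parameter, so its statistical manifold
is 1-dimensional. The Riemann curvature tensor of any 1-dimensional
Riemannian manifold vanishes identically, so R = 0.

0


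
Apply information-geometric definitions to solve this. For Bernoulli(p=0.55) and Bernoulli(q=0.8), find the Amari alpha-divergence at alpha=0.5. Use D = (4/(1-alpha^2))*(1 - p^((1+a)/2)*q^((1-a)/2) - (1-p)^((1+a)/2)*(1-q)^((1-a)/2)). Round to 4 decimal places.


Amari alpha-divergence:
D = (4/(1-alpha^2))*(1 - p^((1+a)/2)*q^((1-a)/2) - (1-p)^((1+a)/2)*(1-q)^((1-a)/2)).
alpha = 0.5, p = 0.55, q = 0.8.
e1 = (1+alpha)/2 = 0.75, e2 = (1-alpha)/2 = 0.25.
t1 = p^e1 * q^e2 = 0.55^0.75 * 0.8^0.25 = 0.604011.
t2 = (1-p)^e1 * (1-q)^e2 = 0.45^0.75 * 0.2^0.25 = 0.367423.
4/(1-alpha^2) = 5.333333.
D = 5.333333*(1 - 0.604011 - 0.367423) = 0.1524

0.1524


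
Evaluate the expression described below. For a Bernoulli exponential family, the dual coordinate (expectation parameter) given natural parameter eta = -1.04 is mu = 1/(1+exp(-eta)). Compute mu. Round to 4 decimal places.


Dual coordinate (expectation parameter) for Bernoulli:
mu = 1/(1+exp(-eta)).
eta = -1.04.
exp(-eta) = exp(1.04) = 2.829217.
mu = 1/(1+2.829217) = 0.2611

0.2611


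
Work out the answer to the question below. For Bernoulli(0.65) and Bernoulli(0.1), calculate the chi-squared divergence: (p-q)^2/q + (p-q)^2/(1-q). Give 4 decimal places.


Chi-squared divergence between Bernoulli distributions:
chi^2 = (p-q)^2/q + (p-q)^2/(1-q).
p = 0.65, q = 0.1, p-q = 0.55.
(p-q)^2 = 0.3025.
term1 = 0.3025/0.1 = 3.025.
term2 = 0.3025/0.9 = 0.336111.
chi^2 = 3.025 + 0.336111 = 3.3611

3.3611


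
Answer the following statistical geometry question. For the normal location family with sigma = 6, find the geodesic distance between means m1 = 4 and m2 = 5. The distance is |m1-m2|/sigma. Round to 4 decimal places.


On the fixed-variance normal subfamily, geodesic distance = |m1-m2|/sigma.
|4 - 5| = 1.
sigma = 6.
d = 1/6 = 0.1667

0.1667


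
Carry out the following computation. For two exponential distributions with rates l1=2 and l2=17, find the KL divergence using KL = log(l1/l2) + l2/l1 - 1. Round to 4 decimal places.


KL divergence for exponential family:
KL = log(l1/l2) + l2/l1 - 1.
log(2/17) = -2.140066.
17/2 = 8.5.
KL = -2.140066 + 8.5 - 1 = 5.3599

5.3599


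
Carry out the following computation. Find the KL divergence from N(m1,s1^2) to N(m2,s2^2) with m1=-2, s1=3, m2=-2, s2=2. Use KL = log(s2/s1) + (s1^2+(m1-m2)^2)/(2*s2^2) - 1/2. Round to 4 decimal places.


KL divergence between normal distributions:
KL = log(s2/s1) + (s1^2 + (m1-m2)^2)/(2*s2^2) - 1/2.
log(2/3) = -0.405465.
(3^2 + (-2--2)^2)/(2*2^2) = (9 + 0)/8 = 1.125.
KL = -0.405465 + 1.125 - 0.5 = 0.2195

0.2195


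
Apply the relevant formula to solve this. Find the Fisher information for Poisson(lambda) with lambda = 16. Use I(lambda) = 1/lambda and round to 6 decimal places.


Fisher information for Poisson: I(lambda) = 1/lambda.
lambda = 16.
I(lambda) = 1/16 = 0.062500

0.062500


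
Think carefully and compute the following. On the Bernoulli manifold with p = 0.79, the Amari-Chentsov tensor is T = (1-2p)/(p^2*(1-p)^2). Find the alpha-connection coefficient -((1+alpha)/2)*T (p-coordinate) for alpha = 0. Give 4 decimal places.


Skewness (Amari-Chentsov) tensor: T = (1-2p)/(p^2*(1-p)^2).
p = 0.79, 1-2p = -0.58, p^2 = 0.6241, (1-p)^2 = 0.0441.
T = -0.58/(0.6241 * 0.0441) = -21.07343.
In the p-coordinate, Gamma^(alpha) = Gamma^(0) - (alpha/2)*T with Gamma^(0) = (1/2)*g'(p) = -T/2,
so Gamma^(alpha) = -((1+alpha)/2)*T.
alpha = 0, -(1+alpha)/2 = -0.5.
Gamma = -0.5 * -21.07343 = 10.5367

10.5367


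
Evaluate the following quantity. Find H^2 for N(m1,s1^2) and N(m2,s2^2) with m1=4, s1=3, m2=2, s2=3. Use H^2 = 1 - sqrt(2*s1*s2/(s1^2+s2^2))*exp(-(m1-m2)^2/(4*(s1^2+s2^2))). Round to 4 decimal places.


Squared Hellinger distance for Gaussians:
H^2 = 1 - sqrt(2*s1*s2/(s1^2+s2^2)) * exp(-(m1-m2)^2/(4*(s1^2+s2^2))).
s1^2 = 9, s2^2 = 9, s1^2+s2^2 = 18.
sqrt(2*3*3/(18)) = 1.0.
(m1-m2)^2 = (2)^2 = 4.
exp(-4/(4*18)) = exp(-0.055556) = 0.945959.
H^2 = 1 - 1.0*0.945959 = 0.0540

0.0540


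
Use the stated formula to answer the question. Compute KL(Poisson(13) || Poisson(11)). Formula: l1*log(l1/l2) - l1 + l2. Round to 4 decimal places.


KL divergence for Poisson:
KL = l1*log(l1/l2) - l1 + l2.
l1 = 13, l2 = 11.
log(13/11) = 0.167054.
l1*log(l1/l2) = 13 * 0.167054 = 2.171703.
KL = 2.171703 - 13 + 11 = 0.1717

0.1717


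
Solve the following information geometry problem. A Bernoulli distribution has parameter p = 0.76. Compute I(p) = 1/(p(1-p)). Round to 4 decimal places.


For Bernoulli(p), Fisher information is I(p) = 1/(p*(1-p)).
p = 0.76, 1-p = 0.24.
p*(1-p) = 0.1824.
I(p) = 1/0.1824 = 5.4825

5.4825


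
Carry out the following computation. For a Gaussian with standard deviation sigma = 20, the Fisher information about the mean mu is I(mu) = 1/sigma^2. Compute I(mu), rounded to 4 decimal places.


The Fisher information for the mean of a normal distribution is I(mu) = 1/sigma^2.
sigma = 20, so sigma^2 = 400.
I(mu) = 1/400 = 0.0025

0.0025


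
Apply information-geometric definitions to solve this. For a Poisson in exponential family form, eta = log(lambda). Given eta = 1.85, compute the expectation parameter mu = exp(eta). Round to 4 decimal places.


Expectation parameter for Poisson exponential family:
mu = exp(eta).
eta = 1.85.
mu = exp(1.85) = 6.3598

6.3598


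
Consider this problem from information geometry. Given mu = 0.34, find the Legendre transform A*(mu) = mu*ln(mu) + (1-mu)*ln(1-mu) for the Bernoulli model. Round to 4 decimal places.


Legendre transform for Bernoulli:
A*(mu) = mu*log(mu) + (1-mu)*log(1-mu).
mu = 0.34, 1-mu = 0.66.
mu*log(mu) = 0.34*log(0.34) = -0.366795.
(1-mu)*log(1-mu) = 0.66*log(0.66) = -0.27424.
A* = -0.366795 + -0.27424 = -0.6410

-0.6410


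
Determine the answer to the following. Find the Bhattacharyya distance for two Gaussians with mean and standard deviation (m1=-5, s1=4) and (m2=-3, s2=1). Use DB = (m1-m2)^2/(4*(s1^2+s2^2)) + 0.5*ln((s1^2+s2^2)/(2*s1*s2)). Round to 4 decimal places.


Bhattacharyya distance between two Gaussians:
DB = (m1-m2)^2/(4*(s1^2+s2^2)) + (1/2)*ln((s1^2+s2^2)/(2*s1*s2)).
(m1-m2)^2 = (-2)^2 = 4.
s1^2+s2^2 = 16 + 1 = 17.
term1 = 4/68 = 0.058824.
term2 = 0.5*ln(17/8.0) = 0.376886.
DB = 0.058824 + 0.376886 = 0.4357

0.4357


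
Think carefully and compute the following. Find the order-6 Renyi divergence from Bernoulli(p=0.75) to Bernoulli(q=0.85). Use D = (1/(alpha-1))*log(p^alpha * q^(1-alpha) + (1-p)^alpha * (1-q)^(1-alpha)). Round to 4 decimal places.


Renyi divergence of order alpha between Bernoulli distributions:
D = (1/(alpha-1))*log(p^alpha * q^(1-alpha) + (1-p)^alpha * (1-q)^(1-alpha)).
alpha = 6, p = 0.75, q = 0.85.
p^alpha * q^(1-alpha) = 0.75^6 * 0.85^-5 = 0.401119.
(1-p)^alpha * (1-q)^(1-alpha) = 0.25^6 * 0.15^-5 = 3.215021.
sum = 0.401119 + 3.215021 = 3.616139.
D = (1/5)*log(3.616139) = 0.2571

0.2571


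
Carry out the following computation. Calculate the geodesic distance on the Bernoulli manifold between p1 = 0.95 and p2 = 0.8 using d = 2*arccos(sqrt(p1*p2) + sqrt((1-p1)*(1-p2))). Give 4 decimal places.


Geodesic distance on Bernoulli manifold:
d(p1,p2) = 2*arccos(sqrt(p1*p2) + sqrt((1-p1)*(1-p2))).
sqrt(p1*p2) = sqrt(0.95*0.8) = 0.87178.
sqrt((1-p1)*(1-p2)) = sqrt(0.05*0.2) = 0.1.
arg = 0.87178 + 0.1 = 0.97178.
d = 2*arccos(0.97178) = 0.4763

0.4763


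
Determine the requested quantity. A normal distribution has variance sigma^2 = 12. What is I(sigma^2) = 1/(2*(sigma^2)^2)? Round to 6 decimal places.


Fisher information for variance: I(sigma^2) = 1/(2*sigma^4).
sigma^2 = 12, so sigma^4 = 144.
I = 1/(2*144) = 1/288 = 0.003472

0.003472


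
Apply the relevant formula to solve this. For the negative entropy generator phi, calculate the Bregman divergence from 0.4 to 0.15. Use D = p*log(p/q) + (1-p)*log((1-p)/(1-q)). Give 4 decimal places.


Bregman divergence with negative entropy generator:
D = p*log(p/q) + (1-p)*log((1-p)/(1-q)).
p = 0.4, q = 0.15.
p*log(p/q) = 0.4*log(0.4/0.15) = 0.392332.
(1-p)*log((1-p)/(1-q)) = 0.6*log(0.6/0.85) = -0.208984.
D = 0.392332 + -0.208984 = 0.1833

0.1833


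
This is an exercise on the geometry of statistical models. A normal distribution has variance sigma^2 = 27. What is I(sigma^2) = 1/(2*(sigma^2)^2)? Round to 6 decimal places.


Fisher information for variance: I(sigma^2) = 1/(2*sigma^4).
sigma^2 = 27, so sigma^4 = 729.
I = 1/(2*729) = 1/1458 = 0.000686

0.000686


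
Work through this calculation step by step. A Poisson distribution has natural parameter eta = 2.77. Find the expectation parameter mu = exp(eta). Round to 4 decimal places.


Expectation parameter for Poisson exponential family:
mu = exp(eta).
eta = 2.77.
mu = exp(2.77) = 15.9586

15.9586


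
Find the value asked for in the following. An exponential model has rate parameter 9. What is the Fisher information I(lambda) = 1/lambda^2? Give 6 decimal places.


Fisher information for exponential: I(lambda) = 1/lambda^2.
lambda = 9, lambda^2 = 81.
I = 1/81 = 0.012346

0.012346


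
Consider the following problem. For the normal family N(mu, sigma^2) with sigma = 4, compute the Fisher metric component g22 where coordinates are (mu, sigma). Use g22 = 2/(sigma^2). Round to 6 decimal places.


For the 2-parameter normal family, the Fisher metric has:
  g11 = 1/sigma^2, g22 = 2/sigma^2.
sigma = 4, sigma^2 = 16.
g22 = 0.125000

0.125000


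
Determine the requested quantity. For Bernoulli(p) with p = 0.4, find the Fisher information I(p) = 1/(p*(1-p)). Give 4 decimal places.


For Bernoulli(p), Fisher information is I(p) = 1/(p*(1-p)).
p = 0.4, 1-p = 0.6.
p*(1-p) = 0.24.
I(p) = 1/0.24 = 4.1667

4.1667


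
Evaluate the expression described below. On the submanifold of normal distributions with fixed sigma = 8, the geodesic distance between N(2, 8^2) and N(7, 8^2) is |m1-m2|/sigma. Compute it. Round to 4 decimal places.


On the fixed-variance normal subfamily, geodesic distance = |m1-m2|/sigma.
|2 - 7| = 5.
sigma = 8.
d = 5/8 = 0.6250

0.6250


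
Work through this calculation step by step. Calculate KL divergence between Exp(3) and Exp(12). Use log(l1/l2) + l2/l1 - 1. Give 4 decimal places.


KL divergence for exponential family:
KL = log(l1/l2) + l2/l1 - 1.
log(3/12) = -1.386294.
12/3 = 4.0.
KL = -1.386294 + 4.0 - 1 = 1.6137

1.6137


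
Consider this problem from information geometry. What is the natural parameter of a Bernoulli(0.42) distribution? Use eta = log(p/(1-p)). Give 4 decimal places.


Natural parameter for Bernoulli: eta = log(p/(1-p)).
p = 0.42, 1-p = 0.58.
p/(1-p) = 0.724138.
eta = log(0.724138) = -0.3228

-0.3228


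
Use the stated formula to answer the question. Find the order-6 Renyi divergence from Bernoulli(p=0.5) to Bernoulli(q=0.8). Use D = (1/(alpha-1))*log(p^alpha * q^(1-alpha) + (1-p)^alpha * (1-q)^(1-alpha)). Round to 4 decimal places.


Renyi divergence of order alpha between Bernoulli distributions:
D = (1/(alpha-1))*log(p^alpha * q^(1-alpha) + (1-p)^alpha * (1-q)^(1-alpha)).
alpha = 6, p = 0.5, q = 0.8.
p^alpha * q^(1-alpha) = 0.5^6 * 0.8^-5 = 0.047684.
(1-p)^alpha * (1-q)^(1-alpha) = 0.5^6 * 0.2^-5 = 48.828125.
sum = 0.047684 + 48.828125 = 48.875809.
D = (1/5)*log(48.875809) = 0.7779

0.7779


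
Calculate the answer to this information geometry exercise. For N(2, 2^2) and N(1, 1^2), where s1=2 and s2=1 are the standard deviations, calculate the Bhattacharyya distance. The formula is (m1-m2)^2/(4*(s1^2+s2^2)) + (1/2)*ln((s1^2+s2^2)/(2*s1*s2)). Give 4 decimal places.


Bhattacharyya distance between two Gaussians:
DB = (m1-m2)^2/(4*(s1^2+s2^2)) + (1/2)*ln((s1^2+s2^2)/(2*s1*s2)).
(m1-m2)^2 = (1)^2 = 1.
s1^2+s2^2 = 4 + 1 = 5.
term1 = 1/20 = 0.05.
term2 = 0.5*ln(5/4.0) = 0.111572.
DB = 0.05 + 0.111572 = 0.1616

0.1616


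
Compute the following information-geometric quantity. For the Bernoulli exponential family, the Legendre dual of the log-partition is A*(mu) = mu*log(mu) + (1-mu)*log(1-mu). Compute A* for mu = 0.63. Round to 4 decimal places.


Legendre transform for Bernoulli:
A*(mu) = mu*log(mu) + (1-mu)*log(1-mu).
mu = 0.63, 1-mu = 0.37.
mu*log(mu) = 0.63*log(0.63) = -0.291082.
(1-mu)*log(1-mu) = 0.37*log(0.37) = -0.367873.
A* = -0.291082 + -0.367873 = -0.6590

-0.6590


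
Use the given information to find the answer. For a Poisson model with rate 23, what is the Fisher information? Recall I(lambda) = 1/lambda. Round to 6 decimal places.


Fisher information for Poisson: I(lambda) = 1/lambda.
lambda = 23.
I(lambda) = 1/23 = 0.043478

0.043478


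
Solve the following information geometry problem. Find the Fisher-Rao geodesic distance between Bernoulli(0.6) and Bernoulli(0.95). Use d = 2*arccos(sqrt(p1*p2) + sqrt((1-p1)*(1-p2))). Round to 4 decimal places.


Geodesic distance on Bernoulli manifold:
d(p1,p2) = 2*arccos(sqrt(p1*p2) + sqrt((1-p1)*(1-p2))).
sqrt(p1*p2) = sqrt(0.6*0.95) = 0.754983.
sqrt((1-p1)*(1-p2)) = sqrt(0.4*0.05) = 0.141421.
arg = 0.754983 + 0.141421 = 0.896405.
d = 2*arccos(0.896405) = 0.9184

0.9184


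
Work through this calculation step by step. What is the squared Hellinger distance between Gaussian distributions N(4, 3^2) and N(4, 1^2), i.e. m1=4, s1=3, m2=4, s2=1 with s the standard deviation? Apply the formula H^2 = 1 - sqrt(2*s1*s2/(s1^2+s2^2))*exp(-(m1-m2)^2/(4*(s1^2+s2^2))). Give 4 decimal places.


Squared Hellinger distance for Gaussians:
H^2 = 1 - sqrt(2*s1*s2/(s1^2+s2^2)) * exp(-(m1-m2)^2/(4*(s1^2+s2^2))).
s1^2 = 9, s2^2 = 1, s1^2+s2^2 = 10.
sqrt(2*3*1/(10)) = 0.774597.
(m1-m2)^2 = (0)^2 = 0.
exp(-0/(4*10)) = exp(0.0) = 1.0.
H^2 = 1 - 0.774597*1.0 = 0.2254

0.2254


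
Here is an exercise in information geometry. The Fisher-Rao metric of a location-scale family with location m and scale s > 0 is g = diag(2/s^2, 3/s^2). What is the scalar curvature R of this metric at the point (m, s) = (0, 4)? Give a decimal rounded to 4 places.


The metric has the form g = (A dm^2 + B ds^2)/s^2 with A = 2, B = 3.
Substitute u = sqrt(A/B)*m: g = B*(du^2 + ds^2)/s^2, i.e. B times the
Poincare upper half-plane metric, which has constant Gaussian curvature -1.
Scaling a 2D metric by a constant c divides the Gaussian curvature by c,
so K = -1/B = -1/(3) = -0.3333 everywhere (the point (m, s) = (0, 4) is irrelevant:
the curvature is constant).
Scalar curvature in dimension 2: R = 2K = -2/(3) = -0.6667.

-0.6667


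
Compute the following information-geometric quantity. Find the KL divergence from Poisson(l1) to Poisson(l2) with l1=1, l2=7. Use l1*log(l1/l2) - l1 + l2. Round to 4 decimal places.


KL divergence for Poisson:
KL = l1*log(l1/l2) - l1 + l2.
l1 = 1, l2 = 7.
log(1/7) = -1.94591.
l1*log(l1/l2) = 1 * -1.94591 = -1.94591.
KL = -1.94591 - 1 + 7 = 4.0541

4.0541


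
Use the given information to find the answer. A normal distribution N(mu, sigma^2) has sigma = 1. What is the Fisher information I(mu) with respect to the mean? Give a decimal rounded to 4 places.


The Fisher information for the mean of a normal distribution is I(mu) = 1/sigma^2.
sigma = 1, so sigma^2 = 1.
I(mu) = 1/1 = 1.0000

1.0000


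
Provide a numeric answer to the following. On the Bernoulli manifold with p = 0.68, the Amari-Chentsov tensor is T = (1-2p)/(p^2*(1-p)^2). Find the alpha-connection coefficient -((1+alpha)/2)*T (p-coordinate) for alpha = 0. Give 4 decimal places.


Skewness (Amari-Chentsov) tensor: T = (1-2p)/(p^2*(1-p)^2).
p = 0.68, 1-2p = -0.36, p^2 = 0.4624, (1-p)^2 = 0.1024.
T = -0.36/(0.4624 * 0.1024) = -7.602995.
In the p-coordinate, Gamma^(alpha) = Gamma^(0) - (alpha/2)*T with Gamma^(0) = (1/2)*g'(p) = -T/2,
so Gamma^(alpha) = -((1+alpha)/2)*T.
alpha = 0, -(1+alpha)/2 = -0.5.
Gamma = -0.5 * -7.602995 = 3.8015

3.8015


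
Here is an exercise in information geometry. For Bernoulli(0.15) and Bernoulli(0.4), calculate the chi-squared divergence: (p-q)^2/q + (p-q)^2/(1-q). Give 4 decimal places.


Chi-squared divergence between Bernoulli distributions:
chi^2 = (p-q)^2/q + (p-q)^2/(1-q).
p = 0.15, q = 0.4, p-q = -0.25.
(p-q)^2 = 0.0625.
term1 = 0.0625/0.4 = 0.15625.
term2 = 0.0625/0.6 = 0.104167.
chi^2 = 0.15625 + 0.104167 = 0.2604

0.2604


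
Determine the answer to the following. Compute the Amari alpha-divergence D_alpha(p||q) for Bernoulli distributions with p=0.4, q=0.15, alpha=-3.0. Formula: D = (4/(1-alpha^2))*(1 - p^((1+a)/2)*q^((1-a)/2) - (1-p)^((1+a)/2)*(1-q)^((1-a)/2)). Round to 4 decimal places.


Amari alpha-divergence:
D = (4/(1-alpha^2))*(1 - p^((1+a)/2)*q^((1-a)/2) - (1-p)^((1+a)/2)*(1-q)^((1-a)/2)).
alpha = -3.0, p = 0.4, q = 0.15.
e1 = (1+alpha)/2 = -1.0, e2 = (1-alpha)/2 = 2.0.
t1 = p^e1 * q^e2 = 0.4^-1.0 * 0.15^2.0 = 0.05625.
t2 = (1-p)^e1 * (1-q)^e2 = 0.6^-1.0 * 0.85^2.0 = 1.204167.
4/(1-alpha^2) = -0.5.
D = -0.5*(1 - 0.05625 - 1.204167) = 0.1302

0.1302


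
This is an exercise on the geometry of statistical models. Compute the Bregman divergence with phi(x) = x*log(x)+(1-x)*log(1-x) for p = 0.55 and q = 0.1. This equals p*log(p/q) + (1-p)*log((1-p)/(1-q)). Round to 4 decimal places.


Bregman divergence with negative entropy generator:
D = p*log(p/q) + (1-p)*log((1-p)/(1-q)).
p = 0.55, q = 0.1.
p*log(p/q) = 0.55*log(0.55/0.1) = 0.937611.
(1-p)*log((1-p)/(1-q)) = 0.45*log(0.45/0.9) = -0.311916.
D = 0.937611 + -0.311916 = 0.6257

0.6257


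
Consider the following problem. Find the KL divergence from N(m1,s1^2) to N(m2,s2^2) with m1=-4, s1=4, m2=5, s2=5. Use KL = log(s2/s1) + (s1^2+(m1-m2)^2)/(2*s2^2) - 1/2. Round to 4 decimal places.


KL divergence between normal distributions:
KL = log(s2/s1) + (s1^2 + (m1-m2)^2)/(2*s2^2) - 1/2.
log(5/4) = 0.223144.
(4^2 + (-4-5)^2)/(2*5^2) = (16 + 81)/50 = 1.94.
KL = 0.223144 + 1.94 - 0.5 = 1.6631

1.6631


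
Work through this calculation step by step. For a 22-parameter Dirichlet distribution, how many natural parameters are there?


Exponential family dimension calculation:
Dirichlet with 22 components has 22 natural parameters.

22


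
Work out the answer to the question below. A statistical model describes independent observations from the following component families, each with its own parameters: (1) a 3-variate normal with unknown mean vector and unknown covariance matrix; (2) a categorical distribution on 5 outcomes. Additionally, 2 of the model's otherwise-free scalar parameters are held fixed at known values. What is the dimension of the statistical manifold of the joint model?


The dimension of a statistical manifold equals the number of free
(independent) real parameters of the model. For a product of independent
blocks the parameter counts add.
- 3-variate normal: 3 (mean) + 3*4/2 = 6 (symmetric covariance) = 9.
- categorical on 5 outcomes (probabilities sum to 1): 5-1 = 4.
Total = 9 + 4 = 13.
2 parameter(s) fixed at known values: 13 - 2 = 11.
Dimension = 11

11


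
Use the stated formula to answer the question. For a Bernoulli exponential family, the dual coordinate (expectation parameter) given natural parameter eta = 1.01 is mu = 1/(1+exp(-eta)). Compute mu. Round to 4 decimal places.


Dual coordinate (expectation parameter) for Bernoulli:
mu = 1/(1+exp(-eta)).
eta = 1.01.
exp(-eta) = exp(-1.01) = 0.364219.
mu = 1/(1+0.364219) = 0.7330

0.7330


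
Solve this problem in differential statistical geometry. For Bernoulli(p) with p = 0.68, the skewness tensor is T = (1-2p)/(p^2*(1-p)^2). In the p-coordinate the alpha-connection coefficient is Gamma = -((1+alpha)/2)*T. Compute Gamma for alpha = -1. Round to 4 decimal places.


Skewness (Amari-Chentsov) tensor: T = (1-2p)/(p^2*(1-p)^2).
p = 0.68, 1-2p = -0.36, p^2 = 0.4624, (1-p)^2 = 0.1024.
T = -0.36/(0.4624 * 0.1024) = -7.602995.
In the p-coordinate, Gamma^(alpha) = Gamma^(0) - (alpha/2)*T with Gamma^(0) = (1/2)*g'(p) = -T/2,
so Gamma^(alpha) = -((1+alpha)/2)*T.
alpha = -1, -(1+alpha)/2 = 0.0.
Gamma = 0.0 * -7.602995 = 0.0000

0.0000


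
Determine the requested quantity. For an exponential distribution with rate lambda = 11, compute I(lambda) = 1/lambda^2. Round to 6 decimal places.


Fisher information for exponential: I(lambda) = 1/lambda^2.
lambda = 11, lambda^2 = 121.
I = 1/121 = 0.008264

0.008264


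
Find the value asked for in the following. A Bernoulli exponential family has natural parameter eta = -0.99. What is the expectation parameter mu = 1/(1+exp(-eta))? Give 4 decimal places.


Dual coordinate (expectation parameter) for Bernoulli:
mu = 1/(1+exp(-eta)).
eta = -0.99.
exp(-eta) = exp(0.99) = 2.691234.
mu = 1/(1+2.691234) = 0.2709

0.2709


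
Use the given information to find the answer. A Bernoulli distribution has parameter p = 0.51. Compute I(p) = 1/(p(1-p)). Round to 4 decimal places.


For Bernoulli(p), Fisher information is I(p) = 1/(p*(1-p)).
p = 0.51, 1-p = 0.49.
p*(1-p) = 0.2499.
I(p) = 1/0.2499 = 4.0016

4.0016


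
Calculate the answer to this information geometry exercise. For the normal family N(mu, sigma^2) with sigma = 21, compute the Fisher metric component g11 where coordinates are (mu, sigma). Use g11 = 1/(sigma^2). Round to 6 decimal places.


For the 2-parameter normal family, the Fisher metric has:
  g11 = 1/sigma^2, g22 = 2/sigma^2.
sigma = 21, sigma^2 = 441.
g11 = 0.002268

0.002268


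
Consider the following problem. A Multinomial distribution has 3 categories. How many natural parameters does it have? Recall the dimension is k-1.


Exponential family dimension calculation:
For Multinomial with k=3 categories, dim = k-1 = 2.

2


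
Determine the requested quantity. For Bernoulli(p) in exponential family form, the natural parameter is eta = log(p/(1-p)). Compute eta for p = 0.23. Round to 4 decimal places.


Natural parameter for Bernoulli: eta = log(p/(1-p)).
p = 0.23, 1-p = 0.77.
p/(1-p) = 0.298701.
eta = log(0.298701) = -1.2083

-1.2083


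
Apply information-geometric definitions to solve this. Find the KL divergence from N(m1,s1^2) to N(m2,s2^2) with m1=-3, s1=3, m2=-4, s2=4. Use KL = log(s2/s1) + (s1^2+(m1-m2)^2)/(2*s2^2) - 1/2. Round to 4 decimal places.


KL divergence between normal distributions:
KL = log(s2/s1) + (s1^2 + (m1-m2)^2)/(2*s2^2) - 1/2.
log(4/3) = 0.287682.
(3^2 + (-3--4)^2)/(2*4^2) = (9 + 1)/32 = 0.3125.
KL = 0.287682 + 0.3125 - 0.5 = 0.1002

0.1002


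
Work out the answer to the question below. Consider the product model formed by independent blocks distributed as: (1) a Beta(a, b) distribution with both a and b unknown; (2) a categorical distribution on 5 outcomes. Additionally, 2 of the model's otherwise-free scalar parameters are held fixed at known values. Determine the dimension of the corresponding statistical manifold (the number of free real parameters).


The dimension of a statistical manifold equals the number of free
(independent) real parameters of the model. For a product of independent
blocks the parameter counts add.
- Beta (a, b): 2.
- categorical on 5 outcomes (probabilities sum to 1): 5-1 = 4.
Total = 2 + 4 = 6.
2 parameter(s) fixed at known values: 6 - 2 = 4.
Dimension = 4

4


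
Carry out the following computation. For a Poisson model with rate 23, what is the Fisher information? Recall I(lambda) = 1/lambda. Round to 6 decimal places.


Fisher information for Poisson: I(lambda) = 1/lambda.
lambda = 23.
I(lambda) = 1/23 = 0.043478

0.043478


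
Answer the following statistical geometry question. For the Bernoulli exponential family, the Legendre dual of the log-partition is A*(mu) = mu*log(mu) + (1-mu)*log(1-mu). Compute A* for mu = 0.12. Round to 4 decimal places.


Legendre transform for Bernoulli:
A*(mu) = mu*log(mu) + (1-mu)*log(1-mu).
mu = 0.12, 1-mu = 0.88.
mu*log(mu) = 0.12*log(0.12) = -0.254432.
(1-mu)*log(1-mu) = 0.88*log(0.88) = -0.112493.
A* = -0.254432 + -0.112493 = -0.3669

-0.3669


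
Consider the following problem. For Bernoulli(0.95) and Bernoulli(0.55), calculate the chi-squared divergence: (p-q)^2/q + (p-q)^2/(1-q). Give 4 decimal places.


Chi-squared divergence between Bernoulli distributions:
chi^2 = (p-q)^2/q + (p-q)^2/(1-q).
p = 0.95, q = 0.55, p-q = 0.4.
(p-q)^2 = 0.16.
term1 = 0.16/0.55 = 0.290909.
term2 = 0.16/0.45 = 0.355556.
chi^2 = 0.290909 + 0.355556 = 0.6465

0.6465


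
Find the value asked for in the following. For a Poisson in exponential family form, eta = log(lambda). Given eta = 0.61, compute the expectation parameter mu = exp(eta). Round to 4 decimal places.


Expectation parameter for Poisson exponential family:
mu = exp(eta).
eta = 0.61.
mu = exp(0.61) = 1.8404

1.8404


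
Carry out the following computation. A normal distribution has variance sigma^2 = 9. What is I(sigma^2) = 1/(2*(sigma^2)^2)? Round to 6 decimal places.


Fisher information for variance: I(sigma^2) = 1/(2*sigma^4).
sigma^2 = 9, so sigma^4 = 81.
I = 1/(2*81) = 1/162 = 0.006173

0.006173


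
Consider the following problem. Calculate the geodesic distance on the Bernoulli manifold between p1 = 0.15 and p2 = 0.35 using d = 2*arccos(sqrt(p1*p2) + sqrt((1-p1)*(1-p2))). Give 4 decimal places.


Geodesic distance on Bernoulli manifold:
d(p1,p2) = 2*arccos(sqrt(p1*p2) + sqrt((1-p1)*(1-p2))).
sqrt(p1*p2) = sqrt(0.15*0.35) = 0.229129.
sqrt((1-p1)*(1-p2)) = sqrt(0.85*0.65) = 0.743303.
arg = 0.229129 + 0.743303 = 0.972432.
d = 2*arccos(0.972432) = 0.4707

0.4707


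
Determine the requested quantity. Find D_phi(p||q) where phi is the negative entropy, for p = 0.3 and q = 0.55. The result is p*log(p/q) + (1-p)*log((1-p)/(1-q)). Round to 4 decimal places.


Bregman divergence with negative entropy generator:
D = p*log(p/q) + (1-p)*log((1-p)/(1-q)).
p = 0.3, q = 0.55.
p*log(p/q) = 0.3*log(0.3/0.55) = -0.181841.
(1-p)*log((1-p)/(1-q)) = 0.7*log(0.7/0.45) = 0.309283.
D = -0.181841 + 0.309283 = 0.1274

0.1274


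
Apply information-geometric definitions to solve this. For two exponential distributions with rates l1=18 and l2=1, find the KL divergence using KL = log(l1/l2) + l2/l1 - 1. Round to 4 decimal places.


KL divergence for exponential family:
KL = log(l1/l2) + l2/l1 - 1.
log(18/1) = 2.890372.
1/18 = 0.055556.
KL = 2.890372 + 0.055556 - 1 = 1.9459

1.9459


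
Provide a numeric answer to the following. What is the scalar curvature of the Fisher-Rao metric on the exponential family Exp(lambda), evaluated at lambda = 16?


This family has a single free parameter, so its statistical manifold
is 1-dimensional. The Riemann curvature tensor of any 1-dimensional
Riemannian manifold vanishes identically, so R = 0.

0


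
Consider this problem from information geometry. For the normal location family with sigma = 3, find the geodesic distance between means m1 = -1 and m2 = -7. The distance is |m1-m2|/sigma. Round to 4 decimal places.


On the fixed-variance normal subfamily, geodesic distance = |m1-m2|/sigma.
|-1 - -7| = 6.
sigma = 3.
d = 6/3 = 2.0000

2.0000


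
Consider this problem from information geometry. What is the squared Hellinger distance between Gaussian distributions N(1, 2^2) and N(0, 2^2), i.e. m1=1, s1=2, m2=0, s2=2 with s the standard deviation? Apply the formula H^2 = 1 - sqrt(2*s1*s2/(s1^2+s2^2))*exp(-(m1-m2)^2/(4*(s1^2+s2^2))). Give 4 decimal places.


Squared Hellinger distance for Gaussians:
H^2 = 1 - sqrt(2*s1*s2/(s1^2+s2^2)) * exp(-(m1-m2)^2/(4*(s1^2+s2^2))).
s1^2 = 4, s2^2 = 4, s1^2+s2^2 = 8.
sqrt(2*2*2/(8)) = 1.0.
(m1-m2)^2 = (1)^2 = 1.
exp(-1/(4*8)) = exp(-0.03125) = 0.969233.
H^2 = 1 - 1.0*0.969233 = 0.0308

0.0308


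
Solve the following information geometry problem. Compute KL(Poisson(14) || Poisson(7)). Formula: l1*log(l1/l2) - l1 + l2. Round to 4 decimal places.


KL divergence for Poisson:
KL = l1*log(l1/l2) - l1 + l2.
l1 = 14, l2 = 7.
log(14/7) = 0.693147.
l1*log(l1/l2) = 14 * 0.693147 = 9.704061.
KL = 9.704061 - 14 + 7 = 2.7041

2.7041


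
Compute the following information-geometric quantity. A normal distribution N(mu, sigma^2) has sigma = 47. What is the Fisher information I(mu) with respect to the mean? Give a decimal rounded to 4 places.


The Fisher information for the mean of a normal distribution is I(mu) = 1/sigma^2.
sigma = 47, so sigma^2 = 2209.
I(mu) = 1/2209 = 0.0005

0.0005


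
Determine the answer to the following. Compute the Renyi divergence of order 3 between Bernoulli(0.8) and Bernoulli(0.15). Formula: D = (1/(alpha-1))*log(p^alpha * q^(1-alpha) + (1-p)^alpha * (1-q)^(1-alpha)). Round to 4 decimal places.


Renyi divergence of order alpha between Bernoulli distributions:
D = (1/(alpha-1))*log(p^alpha * q^(1-alpha) + (1-p)^alpha * (1-q)^(1-alpha)).
alpha = 3, p = 0.8, q = 0.15.
p^alpha * q^(1-alpha) = 0.8^3 * 0.15^-2 = 22.755556.
(1-p)^alpha * (1-q)^(1-alpha) = 0.2^3 * 0.85^-2 = 0.011073.
sum = 22.755556 + 0.011073 = 22.766628.
D = (1/2)*log(22.766628) = 1.5626

1.5626


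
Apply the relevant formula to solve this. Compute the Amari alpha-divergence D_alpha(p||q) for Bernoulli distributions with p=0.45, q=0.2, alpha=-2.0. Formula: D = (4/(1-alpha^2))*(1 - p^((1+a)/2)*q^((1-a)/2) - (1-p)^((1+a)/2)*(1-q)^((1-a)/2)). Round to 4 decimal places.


Amari alpha-divergence:
D = (4/(1-alpha^2))*(1 - p^((1+a)/2)*q^((1-a)/2) - (1-p)^((1+a)/2)*(1-q)^((1-a)/2)).
alpha = -2.0, p = 0.45, q = 0.2.
e1 = (1+alpha)/2 = -0.5, e2 = (1-alpha)/2 = 1.5.
t1 = p^e1 * q^e2 = 0.45^-0.5 * 0.2^1.5 = 0.133333.
t2 = (1-p)^e1 * (1-q)^e2 = 0.55^-0.5 * 0.8^1.5 = 0.964836.
4/(1-alpha^2) = -1.333333.
D = -1.333333*(1 - 0.133333 - 0.964836) = 0.1309

0.1309


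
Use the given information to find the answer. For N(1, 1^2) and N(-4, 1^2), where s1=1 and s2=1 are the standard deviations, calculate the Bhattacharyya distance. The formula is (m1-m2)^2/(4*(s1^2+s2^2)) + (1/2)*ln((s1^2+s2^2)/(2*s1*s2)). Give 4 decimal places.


Bhattacharyya distance between two Gaussians:
DB = (m1-m2)^2/(4*(s1^2+s2^2)) + (1/2)*ln((s1^2+s2^2)/(2*s1*s2)).
(m1-m2)^2 = (5)^2 = 25.
s1^2+s2^2 = 1 + 1 = 2.
term1 = 25/8 = 3.125.
term2 = 0.5*ln(2/2.0) = 0.0.
DB = 3.125 + 0.0 = 3.1250

3.1250


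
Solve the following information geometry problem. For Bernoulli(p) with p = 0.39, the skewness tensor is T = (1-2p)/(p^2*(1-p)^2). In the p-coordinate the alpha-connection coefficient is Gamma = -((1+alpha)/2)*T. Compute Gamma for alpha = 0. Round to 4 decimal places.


Skewness (Amari-Chentsov) tensor: T = (1-2p)/(p^2*(1-p)^2).
p = 0.39, 1-2p = 0.22, p^2 = 0.1521, (1-p)^2 = 0.3721.
T = 0.22/(0.1521 * 0.3721) = 3.887172.
In the p-coordinate, Gamma^(alpha) = Gamma^(0) - (alpha/2)*T with Gamma^(0) = (1/2)*g'(p) = -T/2,
so Gamma^(alpha) = -((1+alpha)/2)*T.
alpha = 0, -(1+alpha)/2 = -0.5.
Gamma = -0.5 * 3.887172 = -1.9436

-1.9436


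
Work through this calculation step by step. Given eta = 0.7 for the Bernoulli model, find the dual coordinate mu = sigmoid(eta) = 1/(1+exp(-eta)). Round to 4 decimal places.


Dual coordinate (expectation parameter) for Bernoulli:
mu = 1/(1+exp(-eta)).
eta = 0.7.
exp(-eta) = exp(-0.7) = 0.496585.
mu = 1/(1+0.496585) = 0.6682

0.6682


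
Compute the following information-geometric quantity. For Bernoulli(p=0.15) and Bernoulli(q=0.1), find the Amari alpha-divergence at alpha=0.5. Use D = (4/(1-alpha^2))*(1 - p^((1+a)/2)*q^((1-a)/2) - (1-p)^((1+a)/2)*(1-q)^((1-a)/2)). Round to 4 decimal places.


Amari alpha-divergence:
D = (4/(1-alpha^2))*(1 - p^((1+a)/2)*q^((1-a)/2) - (1-p)^((1+a)/2)*(1-q)^((1-a)/2)).
alpha = 0.5, p = 0.15, q = 0.1.
e1 = (1+alpha)/2 = 0.75, e2 = (1-alpha)/2 = 0.25.
t1 = p^e1 * q^e2 = 0.15^0.75 * 0.1^0.25 = 0.13554.
t2 = (1-p)^e1 * (1-q)^e2 = 0.85^0.75 * 0.9^0.25 = 0.862233.
4/(1-alpha^2) = 5.333333.
D = 5.333333*(1 - 0.13554 - 0.862233) = 0.0119

0.0119


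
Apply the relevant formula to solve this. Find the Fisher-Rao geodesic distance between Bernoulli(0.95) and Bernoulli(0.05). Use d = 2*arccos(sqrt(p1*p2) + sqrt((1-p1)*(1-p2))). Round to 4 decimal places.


Geodesic distance on Bernoulli manifold:
d(p1,p2) = 2*arccos(sqrt(p1*p2) + sqrt((1-p1)*(1-p2))).
sqrt(p1*p2) = sqrt(0.95*0.05) = 0.217945.
sqrt((1-p1)*(1-p2)) = sqrt(0.05*0.95) = 0.217945.
arg = 0.217945 + 0.217945 = 0.43589.
d = 2*arccos(0.43589) = 2.2395

2.2395


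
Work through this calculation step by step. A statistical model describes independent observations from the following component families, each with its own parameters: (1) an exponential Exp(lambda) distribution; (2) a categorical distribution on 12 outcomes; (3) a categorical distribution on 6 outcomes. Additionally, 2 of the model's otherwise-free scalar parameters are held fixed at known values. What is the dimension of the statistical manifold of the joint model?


The dimension of a statistical manifold equals the number of free
(independent) real parameters of the model. For a product of independent
blocks the parameter counts add.
- exponential (lambda): 1.
- categorical on 12 outcomes (probabilities sum to 1): 12-1 = 11.
- categorical on 6 outcomes (probabilities sum to 1): 6-1 = 5.
Total = 1 + 11 + 5 = 17.
2 parameter(s) fixed at known values: 17 - 2 = 15.
Dimension = 15

15


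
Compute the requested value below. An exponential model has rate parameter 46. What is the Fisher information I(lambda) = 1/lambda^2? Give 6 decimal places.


Fisher information for exponential: I(lambda) = 1/lambda^2.
lambda = 46, lambda^2 = 2116.
I = 1/2116 = 0.000473

0.000473


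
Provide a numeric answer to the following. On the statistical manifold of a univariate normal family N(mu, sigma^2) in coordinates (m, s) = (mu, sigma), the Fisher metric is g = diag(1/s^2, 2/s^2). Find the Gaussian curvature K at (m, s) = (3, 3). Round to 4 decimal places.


The metric has the form g = (A dm^2 + B ds^2)/s^2 with A = 1, B = 2.
Substitute u = sqrt(A/B)*m: g = B*(du^2 + ds^2)/s^2, i.e. B times the
Poincare upper half-plane metric, which has constant Gaussian curvature -1.
Scaling a 2D metric by a constant c divides the Gaussian curvature by c,
so K = -1/B = -1/(2) = -0.5000 everywhere (the point (m, s) = (3, 3) is irrelevant:
the curvature is constant).
The requested Gaussian curvature is K = -0.5000.

-0.5000


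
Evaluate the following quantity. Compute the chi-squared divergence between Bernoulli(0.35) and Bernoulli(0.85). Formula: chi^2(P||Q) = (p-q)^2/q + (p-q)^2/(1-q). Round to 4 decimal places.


Chi-squared divergence between Bernoulli distributions:
chi^2 = (p-q)^2/q + (p-q)^2/(1-q).
p = 0.35, q = 0.85, p-q = -0.5.
(p-q)^2 = 0.25.
term1 = 0.25/0.85 = 0.294118.
term2 = 0.25/0.15 = 1.666667.
chi^2 = 0.294118 + 1.666667 = 1.9608

1.9608


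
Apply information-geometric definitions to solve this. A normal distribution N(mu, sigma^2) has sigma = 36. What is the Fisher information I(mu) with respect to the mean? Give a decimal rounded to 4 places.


The Fisher information for the mean of a normal distribution is I(mu) = 1/sigma^2.
sigma = 36, so sigma^2 = 1296.
I(mu) = 1/1296 = 0.0008

0.0008


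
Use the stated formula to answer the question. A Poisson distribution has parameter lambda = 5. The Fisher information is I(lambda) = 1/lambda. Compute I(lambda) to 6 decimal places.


Fisher information for Poisson: I(lambda) = 1/lambda.
lambda = 5.
I(lambda) = 1/5 = 0.200000

0.200000


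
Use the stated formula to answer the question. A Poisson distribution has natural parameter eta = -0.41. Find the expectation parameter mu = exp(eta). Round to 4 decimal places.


Expectation parameter for Poisson exponential family:
mu = exp(eta).
eta = -0.41.
mu = exp(-0.41) = 0.6637

0.6637


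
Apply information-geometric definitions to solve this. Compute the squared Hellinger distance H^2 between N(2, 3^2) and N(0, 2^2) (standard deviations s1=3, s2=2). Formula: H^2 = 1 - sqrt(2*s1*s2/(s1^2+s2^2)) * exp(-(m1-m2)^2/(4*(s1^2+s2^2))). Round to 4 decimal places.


Squared Hellinger distance for Gaussians:
H^2 = 1 - sqrt(2*s1*s2/(s1^2+s2^2)) * exp(-(m1-m2)^2/(4*(s1^2+s2^2))).
s1^2 = 9, s2^2 = 4, s1^2+s2^2 = 13.
sqrt(2*3*2/(13)) = 0.960769.
(m1-m2)^2 = (2)^2 = 4.
exp(-4/(4*13)) = exp(-0.076923) = 0.925961.
H^2 = 1 - 0.960769*0.925961 = 0.1104

0.1104


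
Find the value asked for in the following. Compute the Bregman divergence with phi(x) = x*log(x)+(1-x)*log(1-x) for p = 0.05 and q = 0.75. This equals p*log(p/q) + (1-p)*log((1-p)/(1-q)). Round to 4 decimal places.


Bregman divergence with negative entropy generator:
D = p*log(p/q) + (1-p)*log((1-p)/(1-q)).
p = 0.05, q = 0.75.
p*log(p/q) = 0.05*log(0.05/0.75) = -0.135403.
(1-p)*log((1-p)/(1-q)) = 0.95*log(0.95/0.25) = 1.268251.
D = -0.135403 + 1.268251 = 1.1328

1.1328


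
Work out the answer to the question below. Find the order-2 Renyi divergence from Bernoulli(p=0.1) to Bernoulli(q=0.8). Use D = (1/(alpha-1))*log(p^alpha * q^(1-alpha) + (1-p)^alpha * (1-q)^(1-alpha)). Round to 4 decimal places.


Renyi divergence of order alpha between Bernoulli distributions:
D = (1/(alpha-1))*log(p^alpha * q^(1-alpha) + (1-p)^alpha * (1-q)^(1-alpha)).
alpha = 2, p = 0.1, q = 0.8.
p^alpha * q^(1-alpha) = 0.1^2 * 0.8^-1 = 0.0125.
(1-p)^alpha * (1-q)^(1-alpha) = 0.9^2 * 0.2^-1 = 4.05.
sum = 0.0125 + 4.05 = 4.0625.
D = (1/1)*log(4.0625) = 1.4018

1.4018


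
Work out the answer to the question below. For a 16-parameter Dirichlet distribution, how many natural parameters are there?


Exponential family dimension calculation:
Dirichlet with 16 components has 16 natural parameters.

16


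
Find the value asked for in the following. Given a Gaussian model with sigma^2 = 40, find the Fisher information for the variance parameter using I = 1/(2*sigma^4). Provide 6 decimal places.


Fisher information for variance: I(sigma^2) = 1/(2*sigma^4).
sigma^2 = 40, so sigma^4 = 1600.
I = 1/(2*1600) = 1/3200 = 0.000313

0.000313


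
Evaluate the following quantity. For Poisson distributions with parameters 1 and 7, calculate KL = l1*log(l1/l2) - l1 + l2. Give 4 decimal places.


KL divergence for Poisson:
KL = l1*log(l1/l2) - l1 + l2.
l1 = 1, l2 = 7.
log(1/7) = -1.94591.
l1*log(l1/l2) = 1 * -1.94591 = -1.94591.
KL = -1.94591 - 1 + 7 = 4.0541

4.0541
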